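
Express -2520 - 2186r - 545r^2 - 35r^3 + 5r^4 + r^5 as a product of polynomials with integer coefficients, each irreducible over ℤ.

(r + 2)(r + 4)(r - 9)(r^2 + 8r + 35)

Testing divisors of the constant over divisors of the leading coefficient, r = -2 is a root, so (r + 2) is a factor; dividing leaves r^4 + 3r^3 - 41r^2 - 463r - 1260.
Then r = 9 is a root, giving the factor (r - 9) and quotient r^3 + 12r^2 + 67r + 140.
Then r = -4 is a root, so (r + 4) divides it; the quotient is r^2 + 8r + 35.
The quadratic r^2 + 8r + 35 has discriminant -76 < 0 and is irreducible over ℤ.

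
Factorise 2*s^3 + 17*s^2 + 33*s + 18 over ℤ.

By the rational root theorem, s = −6 is a root, giving the factor (s + 6) and quotient 2*s^2 + 5*s + 3.
The remaining quadratic factors as (2*s + 3)(s + 1).

(2*s + 3)*(s + 1)*(s + 6)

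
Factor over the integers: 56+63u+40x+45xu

Group as (45xu+40x) + (63u+56) = 5x(9u+8) + 7(9u+8).
Both groups share the factor (9u+8).

(5x+7)(9u+8)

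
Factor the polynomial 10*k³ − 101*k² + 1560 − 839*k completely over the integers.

By the rational root theorem, k = 15 is a root, so (k − 15) is a factor; dividing leaves 10*k² + 49*k − 104.
The remaining quadratic factors as (2*k + 13)(5*k − 8).

(2*k + 13)*(5*k − 8)*(k − 15)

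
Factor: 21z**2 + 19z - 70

(3z + 7)(7z - 10)

Need a pair with product 21·(-70) = -1470 and sum 19: that's -30 and 49.
Split the middle term: 21z**2 - 30z + 49z - 70 = 3z(7z - 10) + 7(7z - 10).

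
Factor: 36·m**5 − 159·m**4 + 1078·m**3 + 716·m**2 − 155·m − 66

Testing divisors of the constant over divisors of the leading coefficient, m = −2/3 is a root, giving the factor (3·m + 2) and quotient 12·m**4 − 61·m**3 + 400·m**2 − 28·m − 33.
Next, m = −1/4 is a root, giving the factor (4·m + 1) and quotient 3·m**3 − 16·m**2 + 104·m − 33.
Next, m = 1/3 is a root, giving the factor (3·m − 1) and quotient m**2 − 5·m + 33.
The quadratic m**2 − 5·m + 33 has discriminant −107 < 0 and is irreducible over ℤ.

(3·m + 2)·(3·m − 1)·(4·m + 1)·(m**2 − 5·m + 33)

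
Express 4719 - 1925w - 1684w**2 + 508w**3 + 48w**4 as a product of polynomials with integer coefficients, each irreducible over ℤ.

Trying the rational-root candidates, w = -13 is a root, so (w + 13) divides it; the quotient is 48w**3 - 116w**2 - 176w + 363.
Then w = 3/2 is a root, so (2w - 3) is a factor; dividing leaves 24w**2 - 22w - 121.
The remaining quadratic factors as (6w + 11)(4w - 11).

(2w - 3)(4w - 11)(6w + 11)(w + 13)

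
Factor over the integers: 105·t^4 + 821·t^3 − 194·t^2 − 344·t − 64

Among the possible rational roots, t = −2/7 is a root, so (7·t + 2) divides it; the quotient is 15·t^3 + 113·t^2 − 60·t − 32.
Then t = 4/5 is a root, giving the factor (5·t − 4) and quotient 3·t^2 + 25·t + 8.
The remaining quadratic factors as (t + 8)(3·t + 1).

(3·t + 1)·(5·t − 4)·(7·t + 2)·(t + 8)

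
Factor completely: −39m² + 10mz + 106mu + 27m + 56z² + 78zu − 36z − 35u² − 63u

Group: −3m(13m + 14z − 5u − 9) + (4z + 7u)(13m + 14z − 5u − 9); both groups contain (13m + 14z − 5u − 9).

−(13m + 14z − 5u − 9)(3m − 4z − 7u)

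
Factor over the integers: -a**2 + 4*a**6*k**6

Factor out a**2 first: what remains is 4*a**4*k**6 - 1.
Recognize a difference of squares with the parts 2*a**2*k**3 and 1.

a**2*(2*a**2*k**3 + 1)*(2*a**2*k**3 - 1)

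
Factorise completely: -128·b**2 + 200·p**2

Pull out the common factor 8; 25·p**2 - 16·b**2 is a difference of squares.

8·(5·p - 4·b)·(5·p + 4·b)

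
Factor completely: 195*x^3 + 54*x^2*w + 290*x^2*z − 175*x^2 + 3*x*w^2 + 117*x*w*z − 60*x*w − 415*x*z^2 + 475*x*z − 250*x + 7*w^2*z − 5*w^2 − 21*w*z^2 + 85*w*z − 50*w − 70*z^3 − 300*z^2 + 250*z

Group: 5*x*(39*x^2 + 3*x*w + 97*x*z − 35*x + 7*w*z − 5*w + 14*z^2 + 60*z − 50) + (w − 5*z)*(39*x^2 + 3*x*w + 97*x*z − 35*x + 7*w*z − 5*w + 14*z^2 + 60*z − 50); both groups contain (39*x^2 + 3*x*w + 97*x*z − 35*x + 7*w*z − 5*w + 14*z^2 + 60*z − 50), so (5*x + w − 5*z) is a factor with cofactor 39*x^2 + 3*x*w + 97*x*z − 35*x + 7*w*z − 5*w + 14*z^2 + 60*z − 50.
The cofactor groups again: 39*x^2 + 3*x*w + 97*x*z − 35*x + 7*w*z − 5*w + 14*z^2 + 60*z − 50 = 13*x*(3*x + 7*z − 5) + (w + 2*z + 10)*(3*x + 7*z − 5); both groups contain (3*x + 7*z − 5), giving (13*x + w + 2*z + 10)*(3*x + 7*z − 5).

(3*x + 7*z − 5)*(13*x + w + 2*z + 10)*(5*x + w − 5*z)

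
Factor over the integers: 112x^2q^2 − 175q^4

Every term has a factor of 7q^2. Then 16x^2 − 25q^2 = (4x)² − (5q)².

7q^2(4x − 5q)(4x + 5q)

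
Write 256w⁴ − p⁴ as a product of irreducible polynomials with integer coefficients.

(4w − p)(4w + p)(16w² + p²)

Write as (16w²)² − (p²)², then factor 16w² − p² once more.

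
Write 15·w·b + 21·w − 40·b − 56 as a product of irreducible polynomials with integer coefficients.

(3·w − 8)·(5·b + 7)

Group as (15·w·b + 21·w) + (−40·b − 56) = 3·w·(5·b + 7) − 8·(5·b + 7).
Both groups share the factor (5·b + 7).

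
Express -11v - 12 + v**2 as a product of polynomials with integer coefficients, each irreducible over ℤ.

Two integers with product -12 and sum -11 are 1 and -12.

(v + 1)(v - 12)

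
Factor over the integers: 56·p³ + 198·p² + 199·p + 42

(2·p + 3)·(4·p + 7)·(7·p + 2)

Testing divisors of the constant over divisors of the leading coefficient, p = −7/4 is a root, so (4·p + 7) is a factor; dividing leaves 14·p² + 25·p + 6.
The remaining quadratic factors as (7·p + 2)(2·p + 3).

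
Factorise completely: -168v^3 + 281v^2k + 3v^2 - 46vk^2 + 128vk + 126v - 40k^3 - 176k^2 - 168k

Group: 3v(-56v^2 + 19vk + v + 10k^2 + 44k + 42) - 4k(-56v^2 + 19vk + v + 10k^2 + 44k + 42); both groups contain (-56v^2 + 19vk + v + 10k^2 + 44k + 42), so (3v - 4k) is a factor with cofactor -56v^2 + 19vk + v + 10k^2 + 44k + 42.
The cofactor groups again: -56v^2 + 19vk + v + 10k^2 + 44k + 42 = -7v(8v - 5k - 7) + (-2k - 6)(8v - 5k - 7); both groups contain (8v - 5k - 7), giving -(7v + 2k + 6)(8v - 5k - 7).

-(3v - 4k)(8v - 5k - 7)(7v + 2k + 6)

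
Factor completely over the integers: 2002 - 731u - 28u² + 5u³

(5u - 13)(u + 11)(u - 14)

Among the possible rational roots, u = 13/5 is a root, so (5u - 13) divides it; the quotient is u² - 3u - 154.
The remaining quadratic factors as (u - 14)(u + 11).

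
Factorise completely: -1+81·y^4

(3·y+1)·(3·y-1)·(9·y^2+1)

Difference of squares twice: with A = 3·y and B = 1, A⁴ − B⁴ = (A² − B²)(A² + B²), and A² − B² factors again.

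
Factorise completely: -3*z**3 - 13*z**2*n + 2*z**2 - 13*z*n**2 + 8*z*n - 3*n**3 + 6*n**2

-(z + 3*n)*(3*z + n - 2)*(z + n)

Group: z*(-3*z**2 - 4*z*n + 2*z - n**2 + 2*n) + 3*n*(-3*z**2 - 4*z*n + 2*z - n**2 + 2*n); both groups contain (-3*z**2 - 4*z*n + 2*z - n**2 + 2*n), so (z + 3*n) is a factor with cofactor -3*z**2 - 4*z*n + 2*z - n**2 + 2*n.
The cofactor groups again: -3*z**2 - 4*z*n + 2*z - n**2 + 2*n = -3*z*(z + n) + (-n + 2)*(z + n); both groups contain (z + n), giving -(3*z + n - 2)*(z + n).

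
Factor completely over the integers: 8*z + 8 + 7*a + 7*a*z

(7*a + 8)*(z + 1)

Group as (7*a*z + 7*a) + (8*z + 8) = 7*a*(z + 1) + 8*(z + 1).
Both groups share the factor (z + 1).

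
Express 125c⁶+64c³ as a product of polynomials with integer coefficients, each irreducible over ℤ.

Every term has a factor of c³; factoring it out leaves 125c³+64.
Recognize a sum of cubes with the parts 5c and 4.

c³(5c+4)(25c²-20c+16)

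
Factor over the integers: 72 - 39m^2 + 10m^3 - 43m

Testing divisors of the constant over divisors of the leading coefficient, m = 9/2 is a root, giving the factor (2m - 9) and quotient 5m^2 + 3m - 8.
The remaining quadratic factors as (m - 1)(5m + 8).

(2m - 9)(5m + 8)(m - 1)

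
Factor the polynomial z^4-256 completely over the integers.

(z)⁴ − (4)⁴ = ((z)² − (4)²)((z)² + (4)²); the first factor splits again, the second (z^2+16) is irreducible.

(z+4)(z-4)(z^2+16)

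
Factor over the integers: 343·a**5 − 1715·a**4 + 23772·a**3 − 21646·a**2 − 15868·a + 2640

(7·a + 4)·(7·a − 1)·(7·a − 10)·(a**2 − 4·a + 66)

Trying the rational-root candidates, a = 1/7 is a root, so (7·a − 1) divides it; the quotient is 49·a**4 − 238·a**3 + 3362·a**2 − 2612·a − 2640.
Then a = 10/7 is a root, so (7·a − 10) divides it; the quotient is 7·a**3 − 24·a**2 + 446·a + 264.
Continuing, a = −4/7 is a root, giving the factor (7·a + 4) and quotient a**2 − 4·a + 66.
The quadratic a**2 − 4·a + 66 has discriminant −248 < 0 and is irreducible over ℤ.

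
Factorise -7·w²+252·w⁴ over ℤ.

Every term has a factor of 7·w². Then 36·w²-1 = (6·w)² − (1)².

7·w²·(6·w+1)·(6·w-1)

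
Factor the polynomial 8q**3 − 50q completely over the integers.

Every term has a factor of 2q. Then 4q**2 − 25 = (2q)² − (5)².

2q(2q + 5)(2q − 5)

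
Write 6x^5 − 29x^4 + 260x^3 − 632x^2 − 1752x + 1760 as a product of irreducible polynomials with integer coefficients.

Among the possible rational roots, x = 4 is a root, giving the factor (x − 4) and quotient 6x^4 − 5x^3 + 240x^2 + 328x − 440.
Continuing, x = 5/6 is a root, giving the factor (6x − 5) and quotient x^3 + 40x + 88.
Continuing, x = −2 is a root, so (x + 2) is a factor; dividing leaves x^2 − 2x + 44.
The quadratic x^2 − 2x + 44 has discriminant −172 < 0 and is irreducible over ℤ.

(6x − 5)(x + 2)(x − 4)(x^2 − 2x + 44)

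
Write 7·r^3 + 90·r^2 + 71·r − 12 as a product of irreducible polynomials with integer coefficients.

(7·r − 1)·(r + 1)·(r + 12)

Trying the rational-root candidates, r = 1/7 is a root, so (7·r − 1) is a factor; dividing leaves r^2 + 13·r + 12.
The remaining quadratic factors as (r + 12)(r + 1).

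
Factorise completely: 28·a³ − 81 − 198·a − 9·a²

(4·a + 9)·(7·a + 3)·(a − 3)

Testing divisors of the constant over divisors of the leading coefficient, a = 3 is a root, so (a − 3) is a factor; dividing leaves 28·a² + 75·a + 27.
The remaining quadratic factors as (7·a + 3)(4·a + 9).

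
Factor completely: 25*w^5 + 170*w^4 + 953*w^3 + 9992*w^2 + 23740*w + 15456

(5*w + 6)*(5*w + 8)*(w + 7)*(w^2 - 3*w + 46)

Among the possible rational roots, w = -8/5 is a root, so (5*w + 8) divides it; the quotient is 5*w^4 + 26*w^3 + 149*w^2 + 1760*w + 1932.
Then w = -6/5 is a root, giving the factor (5*w + 6) and quotient w^3 + 4*w^2 + 25*w + 322.
Continuing, w = -7 is a root, so (w + 7) is a factor; dividing leaves w^2 - 3*w + 46.
The quadratic w^2 - 3*w + 46 has discriminant -175 < 0 and is irreducible over ℤ.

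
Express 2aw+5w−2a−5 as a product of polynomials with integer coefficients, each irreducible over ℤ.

(2a+5)(w−1)

Group as (2aw−2a) + (5w−5) = 2a(w−1) + 5(w−1).
Both groups share the factor (w−1).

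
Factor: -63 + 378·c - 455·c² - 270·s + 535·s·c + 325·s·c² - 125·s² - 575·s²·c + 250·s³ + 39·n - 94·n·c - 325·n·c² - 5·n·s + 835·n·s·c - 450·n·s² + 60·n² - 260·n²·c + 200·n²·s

(10·s - 13·c + 3)·(4·n - 5·s + 5·c - 3)·(5·n - 5·s + 7)

Group: 4·n·(50·n·s - 65·n·c + 15·n - 50·s² + 65·s·c + 55·s - 91·c + 21) + (-5·s + 5·c - 3)·(50·n·s - 65·n·c + 15·n - 50·s² + 65·s·c + 55·s - 91·c + 21); both groups contain (50·n·s - 65·n·c + 15·n - 50·s² + 65·s·c + 55·s - 91·c + 21), so (4·n - 5·s + 5·c - 3) is a factor with cofactor 50·n·s - 65·n·c + 15·n - 50·s² + 65·s·c + 55·s - 91·c + 21.
The cofactor groups again: 50·n·s - 65·n·c + 15·n - 50·s² + 65·s·c + 55·s - 91·c + 21 = 10·s·(5·n - 5·s + 7) + (-13·c + 3)·(5·n - 5·s + 7); both groups contain (5·n - 5·s + 7), giving (10·s - 13·c + 3)·(5·n - 5·s + 7).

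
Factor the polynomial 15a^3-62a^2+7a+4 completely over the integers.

By the rational root theorem, a = 1/3 is a root, so (3a-1) is a factor; dividing leaves 5a^2-19a-4.
The remaining quadratic factors as (a-4)(5a+1).

(3a-1)(5a+1)(a-4)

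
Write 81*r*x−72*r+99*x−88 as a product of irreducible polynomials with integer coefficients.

(9*r+11)*(9*x−8)

Group as (81*r*x−72*r) + (99*x−88) = 9*r*(9*x−8) + 11*(9*x−8).
Both groups share the factor (9*x−8).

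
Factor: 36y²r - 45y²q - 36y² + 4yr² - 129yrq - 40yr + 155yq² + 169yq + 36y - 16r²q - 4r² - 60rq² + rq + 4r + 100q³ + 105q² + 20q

(y - 4q - 1)(4r - 5q - 4)(9y + r + 5q)

Group: 9y(4yr - 5yq - 4y - 16rq - 4r + 20q² + 21q + 4) + (r + 5q)(4yr - 5yq - 4y - 16rq - 4r + 20q² + 21q + 4); both groups contain (4yr - 5yq - 4y - 16rq - 4r + 20q² + 21q + 4), so (9y + r + 5q) is a factor with cofactor 4yr - 5yq - 4y - 16rq - 4r + 20q² + 21q + 4.
The cofactor groups again: 4yr - 5yq - 4y - 16rq - 4r + 20q² + 21q + 4 = 4r(y - 4q - 1) + (-5q - 4)(y - 4q - 1); both groups contain (y - 4q - 1), giving (4r - 5q - 4)(y - 4q - 1).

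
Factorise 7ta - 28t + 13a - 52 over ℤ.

(7t + 13)(a - 4)

Group as (7ta - 28t) + (13a - 52) = 7t(a - 4) + 13(a - 4).
Both groups share the factor (a - 4).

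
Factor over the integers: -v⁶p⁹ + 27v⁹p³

p³v⁶(3v - p²)(9v² + 3vp² + p⁴)

Factor out v⁶p³ first: what remains is 27v³ - p⁶.
Recognize a difference of cubes with the parts 3v and p².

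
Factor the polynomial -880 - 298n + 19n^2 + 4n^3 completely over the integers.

Testing divisors of the constant over divisors of the leading coefficient, n = 8 is a root, so (n - 8) is a factor; dividing leaves 4n^2 + 51n + 110.
The remaining quadratic factors as (4n + 11)(n + 10).

(4n + 11)(n + 10)(n - 8)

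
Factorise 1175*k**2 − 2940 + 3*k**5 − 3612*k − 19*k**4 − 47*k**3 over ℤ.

Testing divisors of the constant over divisors of the leading coefficient, k = −7 is a root, so (k + 7) is a factor; dividing leaves 3*k**4 − 40*k**3 + 233*k**2 − 456*k − 420.
Continuing, k = −2/3 is a root, so (3*k + 2) is a factor; dividing leaves k**3 − 14*k**2 + 87*k − 210.
Then k = 5 is a root, so (k − 5) is a factor; dividing leaves k**2 − 9*k + 42.
The quadratic k**2 − 9*k + 42 has discriminant −87 < 0 and is irreducible over ℤ.

(3*k + 2)*(k + 7)*(k − 5)*(k**2 − 9*k + 42)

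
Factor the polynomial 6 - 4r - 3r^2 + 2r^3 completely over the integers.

(2r - 3)(r^2 - 2)

Group as (2r^3 - 4r) + (-3r^2 + 6) = 2r(r^2 - 2) - 3(r^2 - 2).
Both groups share the factor (r^2 - 2).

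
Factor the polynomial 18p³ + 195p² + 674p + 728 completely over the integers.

Testing divisors of the constant over divisors of the leading coefficient, p = -13/6 is a root, so (6p + 13) is a factor; dividing leaves 3p² + 26p + 56.
The remaining quadratic factors as (3p + 14)(p + 4).

(3p + 14)(6p + 13)(p + 4)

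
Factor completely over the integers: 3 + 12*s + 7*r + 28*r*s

(4*s + 1)*(7*r + 3)

Group as (28*r*s + 7*r) + (12*s + 3) = 7*r*(4*s + 1) + 3*(4*s + 1).
Both groups share the factor (4*s + 1).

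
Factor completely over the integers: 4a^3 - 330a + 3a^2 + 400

(4a - 5)(a + 10)(a - 8)

By the rational root theorem, a = 8 is a root, so (a - 8) is a factor; dividing leaves 4a^2 + 35a - 50.
The remaining quadratic factors as (a + 10)(4a - 5).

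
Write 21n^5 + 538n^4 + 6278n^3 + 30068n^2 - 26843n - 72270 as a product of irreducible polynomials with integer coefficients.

By the rational root theorem, n = -11 is a root, so (n + 11) divides it; the quotient is 21n^4 + 307n^3 + 2901n^2 - 1843n - 6570.
Next, n = 5/3 is a root, giving the factor (3n - 5) and quotient 7n^3 + 114n^2 + 1157n + 1314.
Next, n = -9/7 is a root, giving the factor (7n + 9) and quotient n^2 + 15n + 146.
The quadratic n^2 + 15n + 146 has discriminant -359 < 0 and is irreducible over ℤ.

(3n - 5)(7n + 9)(n + 11)(n^2 + 15n + 146)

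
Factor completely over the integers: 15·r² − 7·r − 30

(3·r − 5)·(5·r + 6)

Need a pair with product 15·(−30) = −450 and sum −7: that's −25 and 18.
Split the middle term: 15·r² − 25·r + 18·r − 30 = 5·r·(3·r − 5) + 6·(3·r − 5).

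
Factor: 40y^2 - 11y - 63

Need a pair with product 40·(-63) = -2520 and sum -11: that's 45 and -56.
Split the middle term: 40y^2 + 45y - 56y - 63 = 5y(8y + 9) - 7(8y + 9).

(5y - 7)(8y + 9)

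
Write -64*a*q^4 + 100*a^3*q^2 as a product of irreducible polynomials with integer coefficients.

4*a*q^2*(5*a + 4*q)*(5*a - 4*q)

Factor out 4*a*q^2, leaving 25*a^2 - 16*q^2, which is a difference of two squares.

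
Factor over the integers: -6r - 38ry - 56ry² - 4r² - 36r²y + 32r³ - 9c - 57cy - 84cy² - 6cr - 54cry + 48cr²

(2r - 4y - 1)(3c + 2r)(8r + 7y + 3)

Group: 2r(24cr + 21cy + 9c + 16r² + 14ry + 6r) + (-4y - 1)(24cr + 21cy + 9c + 16r² + 14ry + 6r); both groups contain (24cr + 21cy + 9c + 16r² + 14ry + 6r), so (2r - 4y - 1) is a factor with cofactor 24cr + 21cy + 9c + 16r² + 14ry + 6r.
The cofactor groups again: 24cr + 21cy + 9c + 16r² + 14ry + 6r = 3c(8r + 7y + 3) + 2r(8r + 7y + 3); both groups contain (8r + 7y + 3), giving (3c + 2r)(8r + 7y + 3).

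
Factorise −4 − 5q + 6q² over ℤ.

(2q + 1)(3q − 4)

Need a pair with product 6·(−4) = −24 and sum −5: that's 3 and −8.
Split the middle term: 6q² + 3q − 8q − 4 = 3q(2q + 1) − 4(2q + 1).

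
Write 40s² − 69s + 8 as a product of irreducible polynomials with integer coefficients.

(5s − 8)(8s − 1)

Need a pair with product 40·8 = 320 and sum −69: that's −5 and −64.
Split the middle term: 40s² − 5s − 64s + 8 = 5s(8s − 1) − 8(8s − 1).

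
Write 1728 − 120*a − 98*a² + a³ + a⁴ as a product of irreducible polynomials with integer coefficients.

(a + 6)*(a + 8)*(a − 4)*(a − 9)

By the rational root theorem, a = −8 is a root, so (a + 8) is a factor; dividing leaves a³ − 7*a² − 42*a + 216.
Continuing, a = −6 is a root, so (a + 6) is a factor; dividing leaves a² − 13*a + 36.
The remaining quadratic factors as (a − 9)(a − 4).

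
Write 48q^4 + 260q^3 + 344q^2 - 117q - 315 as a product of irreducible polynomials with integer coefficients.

(2q + 3)(4q + 7)(6q - 5)(q + 3)

Testing divisors of the constant over divisors of the leading coefficient, q = -3 is a root, so (q + 3) divides it; the quotient is 48q^3 + 116q^2 - 4q - 105.
Then q = 5/6 is a root, giving the factor (6q - 5) and quotient 8q^2 + 26q + 21.
The remaining quadratic factors as (2q + 3)(4q + 7).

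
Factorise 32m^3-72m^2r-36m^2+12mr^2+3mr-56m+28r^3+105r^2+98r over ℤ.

(4m-7r)(8m+4r+7)(m-r-2)

Group: 4m(8m^2-4mr-9m-4r^2-15r-14) - 7r(8m^2-4mr-9m-4r^2-15r-14); both groups contain (8m^2-4mr-9m-4r^2-15r-14), so (4m-7r) is a factor with cofactor 8m^2-4mr-9m-4r^2-15r-14.
The cofactor groups again: 8m^2-4mr-9m-4r^2-15r-14 = 8m(m-r-2) + (4r+7)(m-r-2); both groups contain (m-r-2), giving (8m+4r+7)(m-r-2).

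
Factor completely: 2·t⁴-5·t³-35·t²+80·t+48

Among the possible rational roots, t = -4 is a root, so (t+4) divides it; the quotient is 2·t³-13·t²+17·t+12.
Next, t = -1/2 is a root, giving the factor (2·t+1) and quotient t²-7·t+12.
The remaining quadratic factors as (t-3)(t-4).

(2·t+1)·(t+4)·(t-3)·(t-4)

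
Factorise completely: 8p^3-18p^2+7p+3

By the rational root theorem, p = 1 is a root, giving the factor (p-1) and quotient 8p^2-10p-3.
The remaining quadratic factors as (4p+1)(2p-3).

(2p-3)(4p+1)(p-1)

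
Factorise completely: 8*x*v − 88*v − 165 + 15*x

(8*v + 15)*(x − 11)

Group as (8*x*v + 15*x) + (−88*v − 165) = x*(8*v + 15) − 11*(8*v + 15).
Both groups share the factor (8*v + 15).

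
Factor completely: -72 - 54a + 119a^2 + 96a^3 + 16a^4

Trying the rational-root candidates, a = -4 is a root, giving the factor (a + 4) and quotient 16a^3 + 32a^2 - 9a - 18.
Next, a = -3/4 is a root, so (4a + 3) is a factor; dividing leaves 4a^2 + 5a - 6.
The remaining quadratic factors as (a + 2)(4a - 3).

(4a + 3)(4a - 3)(a + 2)(a + 4)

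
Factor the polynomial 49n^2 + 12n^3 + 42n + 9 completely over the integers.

(3n + 1)(4n + 3)(n + 3)

Testing divisors of the constant over divisors of the leading coefficient, n = -1/3 is a root, giving the factor (3n + 1) and quotient 4n^2 + 15n + 9.
The remaining quadratic factors as (4n + 3)(n + 3).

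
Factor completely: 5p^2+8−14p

Need a pair with product 5·8 = 40 and sum −14: that's −4 and −10.
Split the middle term: 5p^2−4p − 10p+8 = p(5p−4) − 2(5p−4).

(5p−4)(p−2)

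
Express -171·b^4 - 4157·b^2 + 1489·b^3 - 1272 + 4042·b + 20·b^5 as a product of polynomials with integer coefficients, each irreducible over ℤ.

Among the possible rational roots, b = 2 is a root, giving the factor (b - 2) and quotient 20·b^4 - 131·b^3 + 1227·b^2 - 1703·b + 636.
Next, b = 3/4 is a root, giving the factor (4·b - 3) and quotient 5·b^3 - 29·b^2 + 285·b - 212.
Then b = 4/5 is a root, so (5·b - 4) is a factor; dividing leaves b^2 - 5·b + 53.
The quadratic b^2 - 5·b + 53 has discriminant -187 < 0 and is irreducible over ℤ.

(4·b - 3)·(5·b - 4)·(b - 2)·(b^2 - 5·b + 53)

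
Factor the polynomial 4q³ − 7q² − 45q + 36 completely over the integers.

Testing divisors of the constant over divisors of the leading coefficient, q = −3 is a root, so (q + 3) is a factor; dividing leaves 4q² − 19q + 12.
The remaining quadratic factors as (4q − 3)(q − 4).

(4q − 3)(q + 3)(q − 4)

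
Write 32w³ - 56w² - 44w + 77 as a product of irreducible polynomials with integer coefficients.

(4w - 7)(8w² - 11)

Group as (32w³ - 44w) + (-56w² + 77) = 4w(8w² - 11) - 7(8w² - 11).
Both groups share the factor (8w² - 11).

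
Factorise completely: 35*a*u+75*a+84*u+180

Group as (35*a*u+75*a) + (84*u+180) = 5*a*(7*u+15) + 12*(7*u+15).
Both groups share the factor (7*u+15).

(5*a+12)*(7*u+15)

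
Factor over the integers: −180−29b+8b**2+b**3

Testing divisors of the constant over divisors of the leading coefficient, b = 5 is a root, so (b−5) divides it; the quotient is b**2+13b+36.
The remaining quadratic factors as (b+9)(b+4).

(b+4)(b+9)(b−5)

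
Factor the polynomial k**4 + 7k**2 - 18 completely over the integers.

Substitute u = k**2 to get a quadratic in u, then factor.
k**2 - 2 is irreducible over ℤ (2 is not a perfect square).
k**2 + 9 is irreducible over ℤ (sum of squares).

(k**2 + 9)(k**2 - 2)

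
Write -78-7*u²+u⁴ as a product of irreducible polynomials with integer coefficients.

Substitute w = u² to get a quadratic in w, then factor.
u²+6 is irreducible over ℤ (always positive, so no real roots).
u²-13 is irreducible over ℤ (13 is not a perfect square).

(u²+6)*(u²-13)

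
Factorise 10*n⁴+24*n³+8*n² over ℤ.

2*n²*(5*n+2)*(n+2)

Pull out the common factor 2*n², then factor the remaining trinomial.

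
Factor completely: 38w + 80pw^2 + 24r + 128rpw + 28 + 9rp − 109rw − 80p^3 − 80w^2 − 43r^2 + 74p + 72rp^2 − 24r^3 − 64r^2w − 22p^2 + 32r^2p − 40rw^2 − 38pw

Group: r(−24r^2 − 16rp − 64rw + 5r + 40p^2 + 51p − 40w^2 + 19w + 14) + (−2p + 2)(−24r^2 − 16rp − 64rw + 5r + 40p^2 + 51p − 40w^2 + 19w + 14); both groups contain (−24r^2 − 16rp − 64rw + 5r + 40p^2 + 51p − 40w^2 + 19w + 14), so (r − 2p + 2) is a factor with cofactor −24r^2 − 16rp − 64rw + 5r + 40p^2 + 51p − 40w^2 + 19w + 14.
The cofactor groups again: −24r^2 − 16rp − 64rw + 5r + 40p^2 + 51p − 40w^2 + 19w + 14 = −8r(3r + 5p + 5w + 2) + (8p − 8w + 7)(3r + 5p + 5w + 2); both groups contain (3r + 5p + 5w + 2), giving −(8r − 8p + 8w − 7)(3r + 5p + 5w + 2).

−(r − 2p + 2)(8r − 8p + 8w − 7)(3r + 5p + 5w + 2)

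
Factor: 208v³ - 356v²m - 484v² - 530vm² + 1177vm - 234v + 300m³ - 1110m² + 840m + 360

Group: 13v(16v² - 20vm - 52v - 50m² + 85m + 30) + (-6m + 12)(16v² - 20vm - 52v - 50m² + 85m + 30); both groups contain (16v² - 20vm - 52v - 50m² + 85m + 30), so (13v - 6m + 12) is a factor with cofactor 16v² - 20vm - 52v - 50m² + 85m + 30.
The cofactor groups again: 16v² - 20vm - 52v - 50m² + 85m + 30 = 4v(4v + 5m - 10) + (-10m - 3)(4v + 5m - 10); both groups contain (4v + 5m - 10), giving (4v - 10m - 3)(4v + 5m - 10).

(4v - 10m - 3)(13v - 6m + 12)(4v + 5m - 10)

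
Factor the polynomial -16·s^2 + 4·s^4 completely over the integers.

Every term has a factor of 4·s^2. Then s^2 - 4 = (s)² − (2)².

4·s^2·(s + 2)·(s - 2)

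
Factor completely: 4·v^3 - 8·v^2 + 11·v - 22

Group as (4·v^3 + 11·v) + (-8·v^2 - 22) = v·(4·v^2 + 11) - 2·(4·v^2 + 11).
Both groups share the factor (4·v^2 + 11).

(v - 2)·(4·v^2 + 11)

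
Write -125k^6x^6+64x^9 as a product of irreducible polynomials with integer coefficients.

-x^6(5k^2-4x)(25k^4+20k^2x+16x^2)

Factor out x^6 first: what remains is -125k^6+64x^3.
Recognize a difference of cubes with the parts 4x and 5k^2.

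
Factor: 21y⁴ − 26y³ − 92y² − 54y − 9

Testing divisors of the constant over divisors of the leading coefficient, y = −3/7 is a root, giving the factor (7y + 3) and quotient 3y³ − 5y² − 11y − 3.
Continuing, y = −1/3 is a root, so (3y + 1) divides it; the quotient is y² − 2y − 3.
The remaining quadratic factors as (y − 3)(y + 1).

(3y + 1)(7y + 3)(y + 1)(y − 3)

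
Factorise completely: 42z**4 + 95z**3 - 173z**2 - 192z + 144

(2z - 3)(3z + 4)(7z - 4)(z + 3)

Testing divisors of the constant over divisors of the leading coefficient, z = -3 is a root, giving the factor (z + 3) and quotient 42z**3 - 31z**2 - 80z + 48.
Next, z = 3/2 is a root, giving the factor (2z - 3) and quotient 21z**2 + 16z - 16.
The remaining quadratic factors as (3z + 4)(7z - 4).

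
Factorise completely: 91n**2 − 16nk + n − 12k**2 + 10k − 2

(13n − 6k + 2)(7n + 2k − 1)

Group: 13n(7n + 2k − 1) + (−6k + 2)(7n + 2k − 1); both groups contain (7n + 2k − 1).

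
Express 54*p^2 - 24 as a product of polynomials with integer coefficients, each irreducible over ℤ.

Factor out 6, leaving 9*p^2 - 4, which is a difference of two squares.

6*(3*p + 2)*(3*p - 2)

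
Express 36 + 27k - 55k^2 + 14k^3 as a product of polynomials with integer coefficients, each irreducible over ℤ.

Trying the rational-root candidates, k = -4/7 is a root, giving the factor (7k + 4) and quotient 2k^2 - 9k + 9.
The remaining quadratic factors as (2k - 3)(k - 3).

(2k - 3)(7k + 4)(k - 3)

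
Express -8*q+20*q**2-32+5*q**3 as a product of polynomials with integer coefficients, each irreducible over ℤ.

(q+4)*(5*q**2-8)

Group as (5*q**3-8*q) + (20*q**2-32) = q*(5*q**2-8) + 4*(5*q**2-8).
Both groups share the factor (5*q**2-8).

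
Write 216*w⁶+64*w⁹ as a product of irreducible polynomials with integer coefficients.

8*w⁶*(2*w+3)*(4*w²-6*w+9)

Pull out the common factor 8*w⁶, leaving 8*w³+27.
Recognize a sum of cubes with the parts 2*w and 3.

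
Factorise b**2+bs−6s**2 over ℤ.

Group: b(b+3s) − 2s(b+3s); both groups contain (b+3s).

(b+3s)(b−2s)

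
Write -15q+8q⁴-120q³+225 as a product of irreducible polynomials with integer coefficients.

(q-15)(8q³-15)

Group as (8q⁴-15q) + (-120q³+225) = q(8q³-15) - 15(8q³-15).
Both groups share the factor (8q³-15).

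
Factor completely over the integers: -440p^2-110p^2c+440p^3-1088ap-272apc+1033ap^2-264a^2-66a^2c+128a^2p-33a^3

-(11a+5p)(3a+11p)(a-8p+2c+8)

Group: a(-33a^2-136ap-55p^2) + (-8p+2c+8)(-33a^2-136ap-55p^2); both groups contain (-33a^2-136ap-55p^2), so (a-8p+2c+8) is a factor with cofactor -33a^2-136ap-55p^2.
The cofactor groups again: -33a^2-136ap-55p^2 = -11a(3a+11p) - 5p(3a+11p); both groups contain (3a+11p), giving -(11a+5p)(3a+11p).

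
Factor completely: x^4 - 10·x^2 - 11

Substitute u = x^2 to get a quadratic in u, then factor.
x^2 - 11 is irreducible over ℤ (11 is not a perfect square).
x^2 + 1 is irreducible over ℤ (sum of squares).

(x^2 + 1)·(x^2 - 11)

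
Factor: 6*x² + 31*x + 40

Need a pair with product 6·40 = 240 and sum 31: that's 16 and 15.
Split the middle term: 6*x² + 16*x + 15*x + 40 = 2*x*(3*x + 8) + 5*(3*x + 8).

(2*x + 5)*(3*x + 8)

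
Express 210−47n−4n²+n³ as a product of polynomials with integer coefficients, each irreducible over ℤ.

Testing divisors of the constant over divisors of the leading coefficient, n = 6 is a root, so (n−6) divides it; the quotient is n²+2n−35.
The remaining quadratic factors as (n+7)(n−5).

(n+7)(n−5)(n−6)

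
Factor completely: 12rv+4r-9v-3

Group as (12rv+4r) + (-9v-3) = 4r(3v+1) - 3(3v+1).
Both groups share the factor (3v+1).

(3v+1)(4r-3)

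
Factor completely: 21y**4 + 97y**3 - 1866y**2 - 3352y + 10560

(3y + 10)(7y - 12)(y + 11)(y - 8)

Among the possible rational roots, y = 8 is a root, so (y - 8) divides it; the quotient is 21y**3 + 265y**2 + 254y - 1320.
Continuing, y = -10/3 is a root, giving the factor (3y + 10) and quotient 7y**2 + 65y - 132.
The remaining quadratic factors as (y + 11)(7y - 12).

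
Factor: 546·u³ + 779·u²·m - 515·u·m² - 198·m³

Group: 7·u·(78·u² + 89·u·m - 99·m²) + 2·m·(78·u² + 89·u·m - 99·m²); both groups contain (78·u² + 89·u·m - 99·m²), so (7·u + 2·m) is a factor with cofactor 78·u² + 89·u·m - 99·m².
The cofactor groups again: 78·u² + 89·u·m - 99·m² = 6·u·(13·u - 9·m) + 11·m·(13·u - 9·m); both groups contain (13·u - 9·m), giving (6·u + 11·m)·(13·u - 9·m).

(13·u - 9·m)·(6·u + 11·m)·(7·u + 2·m)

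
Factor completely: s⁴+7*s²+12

Substitute u = s² to get a quadratic in u, then factor.
s²+4 is irreducible over ℤ (sum of squares).
s²+3 is irreducible over ℤ (always positive, so no real roots).

(s²+3)*(s²+4)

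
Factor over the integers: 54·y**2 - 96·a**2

Factor out 6, leaving 9·y**2 - 16·a**2, which is a difference of two squares.

6·(3·y - 4·a)·(3·y + 4·a)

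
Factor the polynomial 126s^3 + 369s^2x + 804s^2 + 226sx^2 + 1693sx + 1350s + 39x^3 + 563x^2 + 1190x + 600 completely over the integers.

Group: 7s(18s^2 + 45sx + 102s + 13x^2 + 166x + 120) + (3x + 5)(18s^2 + 45sx + 102s + 13x^2 + 166x + 120); both groups contain (18s^2 + 45sx + 102s + 13x^2 + 166x + 120), so (7s + 3x + 5) is a factor with cofactor 18s^2 + 45sx + 102s + 13x^2 + 166x + 120.
The cofactor groups again: 18s^2 + 45sx + 102s + 13x^2 + 166x + 120 = 3s(6s + 13x + 10) + (x + 12)(6s + 13x + 10); both groups contain (6s + 13x + 10), giving (3s + x + 12)(6s + 13x + 10).

(3s + x + 12)(6s + 13x + 10)(7s + 3x + 5)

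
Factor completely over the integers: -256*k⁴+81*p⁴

(3*p)⁴ − (4*k)⁴ = ((3*p)² − (4*k)²)((3*p)² + (4*k)²); the first factor splits again, the second (9*p²+16*k²) is irreducible.

(3*p-4*k)*(3*p+4*k)*(9*p²+16*k²)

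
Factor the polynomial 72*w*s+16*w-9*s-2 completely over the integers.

(8*w-1)*(9*s+2)

Group as (72*w*s+16*w) + (-9*s-2) = 8*w*(9*s+2) - (9*s+2).
Both groups share the factor (9*s+2).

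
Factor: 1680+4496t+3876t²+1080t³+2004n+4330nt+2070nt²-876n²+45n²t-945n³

-(15n+10t+12)(7n-12t-10)(9n+9t+14)

Group: 7n(-135n²-225nt-318n-90t²-248t-168) + (-12t-10)(-135n²-225nt-318n-90t²-248t-168); both groups contain (-135n²-225nt-318n-90t²-248t-168), so (7n-12t-10) is a factor with cofactor -135n²-225nt-318n-90t²-248t-168.
The cofactor groups again: -135n²-225nt-318n-90t²-248t-168 = -9n(15n+10t+12) + (-9t-14)(15n+10t+12); both groups contain (15n+10t+12), giving -(9n+9t+14)(15n+10t+12).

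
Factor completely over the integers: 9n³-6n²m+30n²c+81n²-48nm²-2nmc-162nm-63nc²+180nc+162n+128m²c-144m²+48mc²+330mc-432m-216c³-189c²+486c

Group: 3n(3n²+6nm+nc+27n-16mc+18m-24c²-21c+54) + (-8m+9c)(3n²+6nm+nc+27n-16mc+18m-24c²-21c+54); both groups contain (3n²+6nm+nc+27n-16mc+18m-24c²-21c+54), so (3n-8m+9c) is a factor with cofactor 3n²+6nm+nc+27n-16mc+18m-24c²-21c+54.
The cofactor groups again: 3n²+6nm+nc+27n-16mc+18m-24c²-21c+54 = 3n(n+2m+3c+6) + (-8c+9)(n+2m+3c+6); both groups contain (n+2m+3c+6), giving (3n-8c+9)(n+2m+3c+6).

(3n-8c+9)(n+2m+3c+6)(3n-8m+9c)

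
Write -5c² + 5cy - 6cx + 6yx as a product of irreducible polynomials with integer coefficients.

-(5c + 6x)(c - y)

Group: -c(5c + 6x) + y(5c + 6x); both groups contain (5c + 6x).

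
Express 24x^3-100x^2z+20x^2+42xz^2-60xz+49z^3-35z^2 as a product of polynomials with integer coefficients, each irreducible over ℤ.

(2x+z)(2x-7z)(6x-7z+5)

Group: 2x(12x^2-56xz+10x+49z^2-35z) + z(12x^2-56xz+10x+49z^2-35z); both groups contain (12x^2-56xz+10x+49z^2-35z), so (2x+z) is a factor with cofactor 12x^2-56xz+10x+49z^2-35z.
The cofactor groups again: 12x^2-56xz+10x+49z^2-35z = 2x(6x-7z+5) - 7z(6x-7z+5); both groups contain (6x-7z+5), giving (2x-7z)(6x-7z+5).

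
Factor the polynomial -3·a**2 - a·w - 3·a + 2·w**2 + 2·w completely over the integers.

-(3·a - 2·w)·(a + w + 1)

Group: -a·(3·a - 2·w) + (-w - 1)·(3·a - 2·w); both groups contain (3·a - 2·w).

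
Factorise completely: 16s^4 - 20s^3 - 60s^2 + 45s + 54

(2s + 3)(2s - 3)(4s + 3)(s - 2)

Among the possible rational roots, s = -3/4 is a root, so (4s + 3) is a factor; dividing leaves 4s^3 - 8s^2 - 9s + 18.
Continuing, s = -3/2 is a root, giving the factor (2s + 3) and quotient 2s^2 - 7s + 6.
The remaining quadratic factors as (s - 2)(2s - 3).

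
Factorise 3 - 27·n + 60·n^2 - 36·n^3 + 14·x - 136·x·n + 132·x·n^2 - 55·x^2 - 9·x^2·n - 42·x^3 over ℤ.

-(7·x - 2·n + 1)·(2·x - 3·n + 3)·(3·x + 6·n - 1)

Group: 7·x·(-6·x^2 - 3·x·n - 7·x + 18·n^2 - 21·n + 3) + (-2·n + 1)·(-6·x^2 - 3·x·n - 7·x + 18·n^2 - 21·n + 3); both groups contain (-6·x^2 - 3·x·n - 7·x + 18·n^2 - 21·n + 3), so (7·x - 2·n + 1) is a factor with cofactor -6·x^2 - 3·x·n - 7·x + 18·n^2 - 21·n + 3.
The cofactor groups again: -6·x^2 - 3·x·n - 7·x + 18·n^2 - 21·n + 3 = -2·x·(3·x + 6·n - 1) + (3·n - 3)·(3·x + 6·n - 1); both groups contain (3·x + 6·n - 1), giving -(2·x - 3·n + 3)·(3·x + 6·n - 1).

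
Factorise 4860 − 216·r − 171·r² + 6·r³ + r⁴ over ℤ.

Testing divisors of the constant over divisors of the leading coefficient, r = −15 is a root, so (r + 15) divides it; the quotient is r³ − 9·r² − 36·r + 324.
Next, r = −6 is a root, giving the factor (r + 6) and quotient r² − 15·r + 54.
The remaining quadratic factors as (r − 6)(r − 9).

(r + 15)·(r + 6)·(r − 6)·(r − 9)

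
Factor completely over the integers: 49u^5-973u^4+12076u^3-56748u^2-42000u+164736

Testing divisors of the constant over divisors of the leading coefficient, u = 11/7 is a root, so (7u-11) divides it; the quotient is 7u^4-128u^3+1524u^2-5712u-14976.
Next, u = -12/7 is a root, so (7u+12) is a factor; dividing leaves u^3-20u^2+252u-1248.
Continuing, u = 8 is a root, giving the factor (u-8) and quotient u^2-12u+156.
The quadratic u^2-12u+156 has discriminant -480 < 0 and is irreducible over ℤ.

(7u+12)(7u-11)(u-8)(u^2-12u+156)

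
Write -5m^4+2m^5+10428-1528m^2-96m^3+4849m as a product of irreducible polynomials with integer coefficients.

(2m+3)(m-11)(m-4)(m^2+11m+79)

Testing divisors of the constant over divisors of the leading coefficient, m = 4 is a root, so (m-4) divides it; the quotient is 2m^4+3m^3-84m^2-1864m-2607.
Next, m = -3/2 is a root, giving the factor (2m+3) and quotient m^3-42m-869.
Continuing, m = 11 is a root, giving the factor (m-11) and quotient m^2+11m+79.
The quadratic m^2+11m+79 has discriminant -195 < 0 and is irreducible over ℤ.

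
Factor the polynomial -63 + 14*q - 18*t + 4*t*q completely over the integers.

Group as (4*t*q - 18*t) + (14*q - 63) = 2*t*(2*q - 9) + 7*(2*q - 9).
Both groups share the factor (2*q - 9).

(2*q - 9)*(2*t + 7)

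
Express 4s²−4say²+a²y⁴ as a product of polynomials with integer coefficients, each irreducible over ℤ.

(2s−ay²)²

Recognize a perfect-square trinomial with the parts 2s and ay².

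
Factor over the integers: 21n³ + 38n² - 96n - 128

(3n + 8)(7n + 8)(n - 2)

By the rational root theorem, n = 2 is a root, giving the factor (n - 2) and quotient 21n² + 80n + 64.
The remaining quadratic factors as (7n + 8)(3n + 8).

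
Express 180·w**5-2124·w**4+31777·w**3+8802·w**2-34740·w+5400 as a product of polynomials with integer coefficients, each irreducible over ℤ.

Among the possible rational roots, w = 5/6 is a root, giving the factor (6·w-5) and quotient 30·w**4-329·w**3+5022·w**2+5652·w-1080.
Then w = -6/5 is a root, giving the factor (5·w+6) and quotient 6·w**3-73·w**2+1092·w-180.
Next, w = 1/6 is a root, so (6·w-1) divides it; the quotient is w**2-12·w+180.
The quadratic w**2-12·w+180 has discriminant -576 < 0 and is irreducible over ℤ.

(5·w+6)·(6·w-1)·(6·w-5)·(w**2-12·w+180)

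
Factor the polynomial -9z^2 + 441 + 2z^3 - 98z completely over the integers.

(2z - 9)(z + 7)(z - 7)

Testing divisors of the constant over divisors of the leading coefficient, z = 9/2 is a root, so (2z - 9) divides it; the quotient is z^2 - 49.
The remaining quadratic factors as (z - 7)(z + 7).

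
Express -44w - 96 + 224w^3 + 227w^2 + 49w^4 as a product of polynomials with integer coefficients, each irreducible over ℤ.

Testing divisors of the constant over divisors of the leading coefficient, w = -3 is a root, giving the factor (w + 3) and quotient 49w^3 + 77w^2 - 4w - 32.
Continuing, w = -8/7 is a root, so (7w + 8) is a factor; dividing leaves 7w^2 + 3w - 4.
The remaining quadratic factors as (w + 1)(7w - 4).

(7w + 8)(7w - 4)(w + 1)(w + 3)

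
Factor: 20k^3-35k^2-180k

Pull out the common factor 5k, then factor the remaining trinomial.

5k(4k+9)(k-4)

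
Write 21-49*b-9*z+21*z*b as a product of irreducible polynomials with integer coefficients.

(3*z-7)*(7*b-3)

Group as (21*z*b-9*z) + (-49*b+21) = 3*z*(7*b-3) - 7*(7*b-3).
Both groups share the factor (7*b-3).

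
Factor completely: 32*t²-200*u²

8*(2*t+5*u)*(2*t-5*u)

Every term has a factor of 8. Then 4*t²-25*u² = (2*t)² − (5*u)².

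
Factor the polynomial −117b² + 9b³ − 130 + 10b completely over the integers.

(b − 13)(9b² + 10)

Group as (9b³ + 10b) + (−117b² − 130) = b(9b² + 10) − 13(9b² + 10).
Both groups share the factor (9b² + 10).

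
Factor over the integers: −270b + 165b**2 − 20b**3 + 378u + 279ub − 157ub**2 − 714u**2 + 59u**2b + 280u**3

(7u − 5b)(5u + 4b − 9)(8u + b − 6)

Group: 8u(35u**2 + 3ub − 63u − 20b**2 + 45b) + (b − 6)(35u**2 + 3ub − 63u − 20b**2 + 45b); both groups contain (35u**2 + 3ub − 63u − 20b**2 + 45b), so (8u + b − 6) is a factor with cofactor 35u**2 + 3ub − 63u − 20b**2 + 45b.
The cofactor groups again: 35u**2 + 3ub − 63u − 20b**2 + 45b = 7u(5u + 4b − 9) − 5b(5u + 4b − 9); both groups contain (5u + 4b − 9), giving (7u − 5b)(5u + 4b − 9).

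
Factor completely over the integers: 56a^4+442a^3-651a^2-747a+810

Testing divisors of the constant over divisors of the leading coefficient, a = 6/7 is a root, so (7a-6) divides it; the quotient is 8a^3+70a^2-33a-135.
Continuing, a = -9 is a root, so (a+9) divides it; the quotient is 8a^2-2a-15.
The remaining quadratic factors as (4a+5)(2a-3).

(2a-3)(4a+5)(7a-6)(a+9)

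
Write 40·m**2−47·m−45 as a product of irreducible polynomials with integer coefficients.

(5·m−9)·(8·m+5)

Need a pair with product 40·(−45) = −1800 and sum −47: that's 25 and −72.
Split the middle term: 40·m**2+25·m − 72·m−45 = 5·m·(8·m+5) − 9·(8·m+5).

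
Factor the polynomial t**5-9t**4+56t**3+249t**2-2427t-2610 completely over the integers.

(t+1)(t+5)(t-6)(t**2-9t+87)

Trying the rational-root candidates, t = 6 is a root, so (t-6) is a factor; dividing leaves t**4-3t**3+38t**2+477t+435.
Then t = -1 is a root, so (t+1) is a factor; dividing leaves t**3-4t**2+42t+435.
Then t = -5 is a root, giving the factor (t+5) and quotient t**2-9t+87.
The quadratic t**2-9t+87 has discriminant -267 < 0 and is irreducible over ℤ.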